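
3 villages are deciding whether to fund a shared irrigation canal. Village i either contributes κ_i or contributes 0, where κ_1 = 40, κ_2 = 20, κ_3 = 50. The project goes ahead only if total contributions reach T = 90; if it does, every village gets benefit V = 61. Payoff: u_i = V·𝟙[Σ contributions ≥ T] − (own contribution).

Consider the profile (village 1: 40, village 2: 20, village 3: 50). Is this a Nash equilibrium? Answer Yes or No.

No

Total = 110 ≥ 90: provided.
Village 1 (pledges 40, payoff 21): dropping to 0 → total 70, payoff 0. No gain.
Village 2 (pledges 20, payoff 41): dropping to 0 → total 90, payoff 61. Profitable deviation.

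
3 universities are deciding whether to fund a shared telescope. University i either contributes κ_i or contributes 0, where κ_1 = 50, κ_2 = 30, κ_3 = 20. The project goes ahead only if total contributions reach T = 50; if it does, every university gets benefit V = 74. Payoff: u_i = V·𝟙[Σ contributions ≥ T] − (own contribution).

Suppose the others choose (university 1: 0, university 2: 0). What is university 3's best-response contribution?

0

Others' total = 0. Even contributing 20 gives 20 < 50: no benefit either way.
Best response: 0.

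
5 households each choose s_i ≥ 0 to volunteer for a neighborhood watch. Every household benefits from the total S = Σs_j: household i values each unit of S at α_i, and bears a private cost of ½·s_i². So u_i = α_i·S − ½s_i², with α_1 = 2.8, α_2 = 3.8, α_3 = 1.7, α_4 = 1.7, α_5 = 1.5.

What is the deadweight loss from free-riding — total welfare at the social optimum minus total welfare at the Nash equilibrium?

213.53

Household i's FOC: ∂u_i/∂s_i = α_i − s_i = 0, so s_i* = α_i.
NE contributions = (2.8, 3.8, 1.7, 1.7, 1.5); S = 11.5.
W^NE = (Σα)·S − ½Σα_i² = 11.5² − ½·30.31 = 117.095.
Planner sets s_i = Σα_j = 11.5 for every i, so S^SO = 5·11.5 = 57.5.
W^SO = (Σα)·S^SO − ½·5·(Σα)² = (5/2)·11.5² = 330.625.
Deadweight loss = W^SO − W^NE = 213.53.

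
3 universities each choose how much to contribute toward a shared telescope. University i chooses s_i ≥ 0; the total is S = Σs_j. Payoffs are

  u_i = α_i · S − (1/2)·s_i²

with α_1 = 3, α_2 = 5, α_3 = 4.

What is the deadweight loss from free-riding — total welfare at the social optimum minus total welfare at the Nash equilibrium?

97

University i's FOC: ∂u_i/∂s_i = α_i − s_i = 0, so s_i* = α_i.
NE contributions = (3, 5, 4); S = 12.
W^NE = (Σα)·S − ½Σα_i² = 12² − ½·50 = 119.
Planner sets s_i = Σα_j = 12 for every i, so S^SO = 3·12 = 36.
W^SO = (Σα)·S^SO − ½·3·(Σα)² = (3/2)·12² = 216.
Deadweight loss = W^SO − W^NE = 97.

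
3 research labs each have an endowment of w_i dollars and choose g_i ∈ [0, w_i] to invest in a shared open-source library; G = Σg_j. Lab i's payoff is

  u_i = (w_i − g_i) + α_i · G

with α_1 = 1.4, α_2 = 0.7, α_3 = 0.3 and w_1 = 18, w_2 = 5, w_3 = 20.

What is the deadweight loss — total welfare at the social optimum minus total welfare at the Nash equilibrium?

35

∂u_i/∂g_i = α_i − 1, so lab i contributes w_i if α_i > 1, else 0.
α_i > 1 for i ∈ {1}; NE contributions (18, 0, 0), G = 18.
W^NE = Σw_i − G^NE + (Σα_i)·G^NE = 43 + 1.4·18 = 68.2.
Planner: ∂(Σu_j)/∂g_i = Σα_j − 1 = 1.4 > 0, so everyone contributes w_i; G^SO = 43, W^SO = 43 + 1.4·43 = 103.2.
Deadweight loss = 35.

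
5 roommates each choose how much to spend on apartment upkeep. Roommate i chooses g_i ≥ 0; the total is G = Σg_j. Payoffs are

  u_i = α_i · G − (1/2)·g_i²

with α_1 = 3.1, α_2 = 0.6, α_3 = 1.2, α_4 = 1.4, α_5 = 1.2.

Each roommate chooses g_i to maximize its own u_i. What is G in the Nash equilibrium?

Roommate i's FOC: ∂u_i/∂g_i = α_i − g_i = 0, so g_i* = α_i.
NE contributions = (3.1, 0.6, 1.2, 1.4, 1.2); G = 7.5.

7.5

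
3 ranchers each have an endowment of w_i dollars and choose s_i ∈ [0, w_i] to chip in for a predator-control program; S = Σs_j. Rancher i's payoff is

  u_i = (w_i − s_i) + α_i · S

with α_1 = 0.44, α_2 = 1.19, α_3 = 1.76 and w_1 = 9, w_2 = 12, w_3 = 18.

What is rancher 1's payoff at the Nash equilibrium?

∂u_i/∂s_i = α_i − 1, so rancher i contributes w_i if α_i > 1, else 0.
α_i > 1 for i ∈ {2, 3}; NE contributions (0, 12, 18), S = 30.
u_1 = (9 − 0) + 0.44·30 = 22.2.

22.2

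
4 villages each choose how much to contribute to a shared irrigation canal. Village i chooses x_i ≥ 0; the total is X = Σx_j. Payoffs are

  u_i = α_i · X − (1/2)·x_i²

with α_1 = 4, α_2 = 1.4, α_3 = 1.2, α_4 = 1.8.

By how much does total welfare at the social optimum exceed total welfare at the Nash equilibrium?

Village i's FOC: ∂u_i/∂x_i = α_i − x_i = 0, so x_i* = α_i.
NE contributions = (4, 1.4, 1.2, 1.8); X = 8.4.
W^NE = (Σα)·X − ½Σα_i² = 8.4² − ½·22.64 = 59.24.
Planner sets x_i = Σα_j = 8.4 for every i, so X^SO = 4·8.4 = 33.6.
W^SO = (Σα)·X^SO − ½·4·(Σα)² = (4/2)·8.4² = 141.12.
Deadweight loss = W^SO − W^NE = 81.88.

81.88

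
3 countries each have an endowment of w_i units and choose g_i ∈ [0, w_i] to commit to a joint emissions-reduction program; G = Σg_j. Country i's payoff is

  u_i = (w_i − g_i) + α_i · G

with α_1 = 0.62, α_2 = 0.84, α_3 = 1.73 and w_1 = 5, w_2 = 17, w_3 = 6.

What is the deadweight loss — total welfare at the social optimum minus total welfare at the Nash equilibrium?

∂u_i/∂g_i = α_i − 1, so country i contributes w_i if α_i > 1, else 0.
α_i > 1 for i ∈ {3}; NE contributions (0, 0, 6), G = 6.
W^NE = Σw_i − G^NE + (Σα_i)·G^NE = 28 + 2.19·6 = 41.14.
Planner: ∂(Σu_j)/∂g_i = Σα_j − 1 = 2.19 > 0, so everyone contributes w_i; G^SO = 28, W^SO = 28 + 2.19·28 = 89.32.
Deadweight loss = 48.18.

48.18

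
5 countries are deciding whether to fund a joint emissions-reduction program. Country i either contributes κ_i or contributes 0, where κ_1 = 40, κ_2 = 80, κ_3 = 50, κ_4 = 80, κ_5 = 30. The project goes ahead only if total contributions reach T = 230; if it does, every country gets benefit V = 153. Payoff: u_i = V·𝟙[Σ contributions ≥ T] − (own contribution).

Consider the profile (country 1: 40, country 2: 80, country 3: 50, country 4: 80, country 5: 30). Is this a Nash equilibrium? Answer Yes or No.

Total = 280 ≥ 230: provided.
Country 1 (pledges 40, payoff 113): dropping to 0 → total 240, payoff 153. Profitable deviation.

No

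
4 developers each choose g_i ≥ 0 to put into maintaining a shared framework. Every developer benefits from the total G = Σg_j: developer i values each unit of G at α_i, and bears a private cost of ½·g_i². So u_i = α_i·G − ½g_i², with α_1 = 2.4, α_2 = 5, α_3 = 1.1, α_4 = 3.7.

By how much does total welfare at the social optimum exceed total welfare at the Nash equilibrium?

Developer i's FOC: ∂u_i/∂g_i = α_i − g_i = 0, so g_i* = α_i.
NE contributions = (2.4, 5, 1.1, 3.7); G = 12.2.
W^NE = (Σα)·G − ½Σα_i² = 12.2² − ½·45.66 = 126.01.
Planner sets g_i = Σα_j = 12.2 for every i, so G^SO = 4·12.2 = 48.8.
W^SO = (Σα)·G^SO − ½·4·(Σα)² = (4/2)·12.2² = 297.68.
Deadweight loss = W^SO − W^NE = 171.67.

171.67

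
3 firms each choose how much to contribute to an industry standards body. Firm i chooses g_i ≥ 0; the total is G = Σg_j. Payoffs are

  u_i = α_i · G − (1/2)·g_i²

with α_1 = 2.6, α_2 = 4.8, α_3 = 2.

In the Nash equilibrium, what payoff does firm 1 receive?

Firm i's FOC: ∂u_i/∂g_i = α_i − g_i = 0, so g_i* = α_i.
NE contributions = (2.6, 4.8, 2); G = 9.4.
u_1 = α_1·G − ½·(g_1)² = 2.6·9.4 − ½·2.6² = 21.06.

21.06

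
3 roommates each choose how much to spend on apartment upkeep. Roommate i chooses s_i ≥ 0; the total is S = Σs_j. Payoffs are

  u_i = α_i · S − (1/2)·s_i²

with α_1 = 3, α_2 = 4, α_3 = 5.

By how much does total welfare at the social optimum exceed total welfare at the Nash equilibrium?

Roommate i's FOC: ∂u_i/∂s_i = α_i − s_i = 0, so s_i* = α_i.
NE contributions = (3, 4, 5); S = 12.
W^NE = (Σα)·S − ½Σα_i² = 12² − ½·50 = 119.
Planner sets s_i = Σα_j = 12 for every i, so S^SO = 3·12 = 36.
W^SO = (Σα)·S^SO − ½·3·(Σα)² = (3/2)·12² = 216.
Deadweight loss = W^SO − W^NE = 97.

97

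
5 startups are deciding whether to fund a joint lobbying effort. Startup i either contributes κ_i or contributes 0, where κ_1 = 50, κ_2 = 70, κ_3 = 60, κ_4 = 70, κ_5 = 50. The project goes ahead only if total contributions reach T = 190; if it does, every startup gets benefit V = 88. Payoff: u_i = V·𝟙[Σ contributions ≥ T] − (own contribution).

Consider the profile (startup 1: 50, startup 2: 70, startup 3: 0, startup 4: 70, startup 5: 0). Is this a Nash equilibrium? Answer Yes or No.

Yes

Total = 190 ≥ 190: provided.
Startup 1 (pledges 50, payoff 38): dropping to 0 → total 140, payoff 0. No gain.
Startup 2 (pledges 70, payoff 18): dropping to 0 → total 120, payoff 0. No gain.
Startup 3 (pledges 0, payoff 88): pledging 60 → total 250, payoff 28. No gain.
Startup 4 (pledges 70, payoff 18): dropping to 0 → total 120, payoff 0. No gain.
Startup 5 (pledges 0, payoff 88): pledging 50 → total 240, payoff 38. No gain.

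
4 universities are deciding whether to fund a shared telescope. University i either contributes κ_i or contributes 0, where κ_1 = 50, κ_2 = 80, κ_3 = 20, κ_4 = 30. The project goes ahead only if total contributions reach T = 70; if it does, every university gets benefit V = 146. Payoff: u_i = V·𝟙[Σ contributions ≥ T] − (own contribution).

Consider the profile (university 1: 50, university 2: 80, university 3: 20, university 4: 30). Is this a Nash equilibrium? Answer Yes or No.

Total = 180 ≥ 70: provided.
University 1 (pledges 50, payoff 96): dropping to 0 → total 130, payoff 146. Profitable deviation.

No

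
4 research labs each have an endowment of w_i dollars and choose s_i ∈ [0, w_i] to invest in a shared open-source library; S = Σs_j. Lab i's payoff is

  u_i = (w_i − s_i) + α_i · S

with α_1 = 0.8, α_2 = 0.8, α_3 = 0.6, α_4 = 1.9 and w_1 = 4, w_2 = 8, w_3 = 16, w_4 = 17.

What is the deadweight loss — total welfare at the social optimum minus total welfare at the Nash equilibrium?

86.8

∂u_i/∂s_i = α_i − 1, so lab i contributes w_i if α_i > 1, else 0.
α_i > 1 for i ∈ {4}; NE contributions (0, 0, 0, 17), S = 17.
W^NE = Σw_i − S^NE + (Σα_i)·S^NE = 45 + 3.1·17 = 97.7.
Planner: ∂(Σu_j)/∂s_i = Σα_j − 1 = 3.1 > 0, so everyone contributes w_i; S^SO = 45, W^SO = 45 + 3.1·45 = 184.5.
Deadweight loss = 86.8.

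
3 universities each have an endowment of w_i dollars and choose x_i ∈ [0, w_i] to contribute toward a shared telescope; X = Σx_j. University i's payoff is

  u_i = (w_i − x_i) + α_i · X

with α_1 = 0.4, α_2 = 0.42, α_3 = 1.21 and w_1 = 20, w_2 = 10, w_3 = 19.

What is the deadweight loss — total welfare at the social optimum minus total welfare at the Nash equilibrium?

∂u_i/∂x_i = α_i − 1, so university i contributes w_i if α_i > 1, else 0.
α_i > 1 for i ∈ {3}; NE contributions (0, 0, 19), X = 19.
W^NE = Σw_i − X^NE + (Σα_i)·X^NE = 49 + 1.03·19 = 68.57.
Planner: ∂(Σu_j)/∂x_i = Σα_j − 1 = 1.03 > 0, so everyone contributes w_i; X^SO = 49, W^SO = 49 + 1.03·49 = 99.47.
Deadweight loss = 30.9.

30.9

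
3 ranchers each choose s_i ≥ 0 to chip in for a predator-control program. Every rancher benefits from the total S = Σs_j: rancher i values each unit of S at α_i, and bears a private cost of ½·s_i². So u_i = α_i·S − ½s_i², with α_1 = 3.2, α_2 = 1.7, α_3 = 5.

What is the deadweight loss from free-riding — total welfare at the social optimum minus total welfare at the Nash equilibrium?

68.07

Rancher i's FOC: ∂u_i/∂s_i = α_i − s_i = 0, so s_i* = α_i.
NE contributions = (3.2, 1.7, 5); S = 9.9.
W^NE = (Σα)·S − ½Σα_i² = 9.9² − ½·38.13 = 78.945.
Planner sets s_i = Σα_j = 9.9 for every i, so S^SO = 3·9.9 = 29.7.
W^SO = (Σα)·S^SO − ½·3·(Σα)² = (3/2)·9.9² = 147.015.
Deadweight loss = W^SO − W^NE = 68.07.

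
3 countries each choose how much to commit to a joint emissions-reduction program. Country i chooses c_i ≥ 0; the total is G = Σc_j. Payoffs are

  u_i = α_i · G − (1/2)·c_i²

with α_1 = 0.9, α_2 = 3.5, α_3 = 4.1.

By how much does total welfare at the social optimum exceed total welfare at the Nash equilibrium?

51.06

Country i's FOC: ∂u_i/∂c_i = α_i − c_i = 0, so c_i* = α_i.
NE contributions = (0.9, 3.5, 4.1); G = 8.5.
W^NE = (Σα)·G − ½Σα_i² = 8.5² − ½·29.87 = 57.315.
Planner sets c_i = Σα_j = 8.5 for every i, so G^SO = 3·8.5 = 25.5.
W^SO = (Σα)·G^SO − ½·3·(Σα)² = (3/2)·8.5² = 108.375.
Deadweight loss = W^SO − W^NE = 51.06.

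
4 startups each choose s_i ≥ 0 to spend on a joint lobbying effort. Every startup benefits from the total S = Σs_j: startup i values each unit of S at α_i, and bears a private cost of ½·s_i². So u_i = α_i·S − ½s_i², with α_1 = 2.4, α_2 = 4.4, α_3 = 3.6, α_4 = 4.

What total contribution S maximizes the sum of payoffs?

57.6

Planner FOC: ∂(Σu_j)/∂s_i = (Σα_j) − s_i = 0, so s_i^SO = Σα_j = 14.4 for every i; S^SO = 57.6.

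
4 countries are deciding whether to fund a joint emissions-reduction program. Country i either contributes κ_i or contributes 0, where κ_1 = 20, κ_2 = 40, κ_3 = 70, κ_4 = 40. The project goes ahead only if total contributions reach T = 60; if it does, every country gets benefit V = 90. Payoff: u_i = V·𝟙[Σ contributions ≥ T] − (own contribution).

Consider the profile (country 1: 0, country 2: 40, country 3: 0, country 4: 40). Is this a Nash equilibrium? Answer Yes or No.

Yes

Total = 80 ≥ 60: provided.
Country 1 (pledges 0, payoff 90): pledging 20 → total 100, payoff 70. No gain.
Country 2 (pledges 40, payoff 50): dropping to 0 → total 40, payoff 0. No gain.
Country 3 (pledges 0, payoff 90): pledging 70 → total 150, payoff 20. No gain.
Country 4 (pledges 40, payoff 50): dropping to 0 → total 40, payoff 0. No gain.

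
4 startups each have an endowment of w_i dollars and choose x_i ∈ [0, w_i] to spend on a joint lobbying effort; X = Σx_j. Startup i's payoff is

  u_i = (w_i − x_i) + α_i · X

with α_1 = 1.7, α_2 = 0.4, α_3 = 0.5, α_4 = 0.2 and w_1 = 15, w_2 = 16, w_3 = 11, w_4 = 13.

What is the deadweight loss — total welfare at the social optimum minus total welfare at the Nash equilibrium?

∂u_i/∂x_i = α_i − 1, so startup i contributes w_i if α_i > 1, else 0.
α_i > 1 for i ∈ {1}; NE contributions (15, 0, 0, 0), X = 15.
W^NE = Σw_i − X^NE + (Σα_i)·X^NE = 55 + 1.8·15 = 82.
Planner: ∂(Σu_j)/∂x_i = Σα_j − 1 = 1.8 > 0, so everyone contributes w_i; X^SO = 55, W^SO = 55 + 1.8·55 = 154.
Deadweight loss = 72.

72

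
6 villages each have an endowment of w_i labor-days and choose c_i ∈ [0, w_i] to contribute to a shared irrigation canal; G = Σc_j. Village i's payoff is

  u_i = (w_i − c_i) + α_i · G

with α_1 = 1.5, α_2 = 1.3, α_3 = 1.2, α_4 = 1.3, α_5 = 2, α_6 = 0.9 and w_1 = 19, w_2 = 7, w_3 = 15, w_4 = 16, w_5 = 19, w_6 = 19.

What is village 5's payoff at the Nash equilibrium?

152

∂u_i/∂c_i = α_i − 1, so village i contributes w_i if α_i > 1, else 0.
α_i > 1 for i ∈ {1, 2, 3, 4, 5}; NE contributions (19, 7, 15, 16, 19, 0), G = 76.
u_5 = (19 − 19) + 2·76 = 152.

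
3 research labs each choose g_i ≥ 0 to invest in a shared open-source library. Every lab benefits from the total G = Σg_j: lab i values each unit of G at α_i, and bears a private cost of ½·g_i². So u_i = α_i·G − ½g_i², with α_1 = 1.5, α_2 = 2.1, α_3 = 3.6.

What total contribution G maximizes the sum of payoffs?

Planner FOC: ∂(Σu_j)/∂g_i = (Σα_j) − g_i = 0, so g_i^SO = Σα_j = 7.2 for every i; G^SO = 21.6.

21.6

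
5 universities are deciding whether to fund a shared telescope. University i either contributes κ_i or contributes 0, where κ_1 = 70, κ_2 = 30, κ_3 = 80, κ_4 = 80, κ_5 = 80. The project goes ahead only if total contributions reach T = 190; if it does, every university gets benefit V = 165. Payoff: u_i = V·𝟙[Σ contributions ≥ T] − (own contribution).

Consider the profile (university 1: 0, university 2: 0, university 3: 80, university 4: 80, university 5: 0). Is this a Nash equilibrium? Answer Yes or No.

Total = 160 < 190: not provided.
University 1 (pledges 0, payoff 0): pledging 70 → total 230, payoff 95. Profitable deviation.

No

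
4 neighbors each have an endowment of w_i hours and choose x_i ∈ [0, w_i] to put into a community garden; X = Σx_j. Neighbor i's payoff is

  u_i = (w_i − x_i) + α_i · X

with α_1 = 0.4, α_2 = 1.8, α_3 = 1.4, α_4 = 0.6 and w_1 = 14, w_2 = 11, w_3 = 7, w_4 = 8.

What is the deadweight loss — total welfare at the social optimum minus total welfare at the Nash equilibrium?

70.4

∂u_i/∂x_i = α_i − 1, so neighbor i contributes w_i if α_i > 1, else 0.
α_i > 1 for i ∈ {2, 3}; NE contributions (0, 11, 7, 0), X = 18.
W^NE = Σw_i − X^NE + (Σα_i)·X^NE = 40 + 3.2·18 = 97.6.
Planner: ∂(Σu_j)/∂x_i = Σα_j − 1 = 3.2 > 0, so everyone contributes w_i; X^SO = 40, W^SO = 40 + 3.2·40 = 168.
Deadweight loss = 70.4.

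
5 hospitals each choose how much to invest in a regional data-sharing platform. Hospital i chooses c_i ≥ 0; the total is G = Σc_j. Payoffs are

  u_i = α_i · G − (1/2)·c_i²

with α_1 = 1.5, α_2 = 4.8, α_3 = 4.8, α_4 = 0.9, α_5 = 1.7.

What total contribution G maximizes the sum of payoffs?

68.5

Planner FOC: ∂(Σu_j)/∂c_i = (Σα_j) − c_i = 0, so c_i^SO = Σα_j = 13.7 for every i; G^SO = 68.5.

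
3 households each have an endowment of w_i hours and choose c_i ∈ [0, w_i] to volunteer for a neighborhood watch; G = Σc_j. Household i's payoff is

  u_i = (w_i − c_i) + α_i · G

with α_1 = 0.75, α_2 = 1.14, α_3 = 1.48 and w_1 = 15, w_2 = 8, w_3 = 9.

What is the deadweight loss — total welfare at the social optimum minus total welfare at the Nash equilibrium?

35.55

∂u_i/∂c_i = α_i − 1, so household i contributes w_i if α_i > 1, else 0.
α_i > 1 for i ∈ {2, 3}; NE contributions (0, 8, 9), G = 17.
W^NE = Σw_i − G^NE + (Σα_i)·G^NE = 32 + 2.37·17 = 72.29.
Planner: ∂(Σu_j)/∂c_i = Σα_j − 1 = 2.37 > 0, so everyone contributes w_i; G^SO = 32, W^SO = 32 + 2.37·32 = 107.84.
Deadweight loss = 35.55.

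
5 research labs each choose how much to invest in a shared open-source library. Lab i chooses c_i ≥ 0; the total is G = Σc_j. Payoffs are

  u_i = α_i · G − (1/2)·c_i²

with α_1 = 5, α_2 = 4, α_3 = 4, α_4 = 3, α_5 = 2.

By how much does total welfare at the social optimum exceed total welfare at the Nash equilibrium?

Lab i's FOC: ∂u_i/∂c_i = α_i − c_i = 0, so c_i* = α_i.
NE contributions = (5, 4, 4, 3, 2); G = 18.
W^NE = (Σα)·G − ½Σα_i² = 18² − ½·70 = 289.
Planner sets c_i = Σα_j = 18 for every i, so G^SO = 5·18 = 90.
W^SO = (Σα)·G^SO − ½·5·(Σα)² = (5/2)·18² = 810.
Deadweight loss = W^SO − W^NE = 521.

521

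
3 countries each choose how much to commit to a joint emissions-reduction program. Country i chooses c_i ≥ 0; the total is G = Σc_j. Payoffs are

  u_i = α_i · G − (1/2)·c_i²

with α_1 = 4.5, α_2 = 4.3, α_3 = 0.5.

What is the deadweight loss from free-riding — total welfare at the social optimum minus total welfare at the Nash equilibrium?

62.74

Country i's FOC: ∂u_i/∂c_i = α_i − c_i = 0, so c_i* = α_i.
NE contributions = (4.5, 4.3, 0.5); G = 9.3.
W^NE = (Σα)·G − ½Σα_i² = 9.3² − ½·38.99 = 66.995.
Planner sets c_i = Σα_j = 9.3 for every i, so G^SO = 3·9.3 = 27.9.
W^SO = (Σα)·G^SO − ½·3·(Σα)² = (3/2)·9.3² = 129.735.
Deadweight loss = W^SO − W^NE = 62.74.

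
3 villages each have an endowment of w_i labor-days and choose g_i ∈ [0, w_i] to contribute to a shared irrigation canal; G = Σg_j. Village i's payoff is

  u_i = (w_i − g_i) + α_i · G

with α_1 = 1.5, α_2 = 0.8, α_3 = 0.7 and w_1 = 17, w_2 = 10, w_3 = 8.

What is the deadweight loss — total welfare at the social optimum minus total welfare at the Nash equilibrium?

36

∂u_i/∂g_i = α_i − 1, so village i contributes w_i if α_i > 1, else 0.
α_i > 1 for i ∈ {1}; NE contributions (17, 0, 0), G = 17.
W^NE = Σw_i − G^NE + (Σα_i)·G^NE = 35 + 2·17 = 69.
Planner: ∂(Σu_j)/∂g_i = Σα_j − 1 = 2 > 0, so everyone contributes w_i; G^SO = 35, W^SO = 35 + 2·35 = 105.
Deadweight loss = 36.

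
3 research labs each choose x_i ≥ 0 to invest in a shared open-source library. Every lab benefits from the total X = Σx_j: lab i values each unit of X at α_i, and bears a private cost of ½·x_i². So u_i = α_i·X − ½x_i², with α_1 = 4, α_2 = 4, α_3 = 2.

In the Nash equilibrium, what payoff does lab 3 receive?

18

Lab i's FOC: ∂u_i/∂x_i = α_i − x_i = 0, so x_i* = α_i.
NE contributions = (4, 4, 2); X = 10.
u_3 = α_3·X − ½·(x_3)² = 2·10 − ½·2² = 18.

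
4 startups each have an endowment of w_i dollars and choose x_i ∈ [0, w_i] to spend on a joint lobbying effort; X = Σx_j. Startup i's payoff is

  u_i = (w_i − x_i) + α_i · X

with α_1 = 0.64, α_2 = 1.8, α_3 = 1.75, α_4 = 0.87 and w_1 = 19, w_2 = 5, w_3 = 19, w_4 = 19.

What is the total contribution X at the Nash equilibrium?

24

∂u_i/∂x_i = α_i − 1, so startup i contributes w_i if α_i > 1, else 0.
α_i > 1 for i ∈ {2, 3}; NE contributions (0, 5, 19, 0), X = 24.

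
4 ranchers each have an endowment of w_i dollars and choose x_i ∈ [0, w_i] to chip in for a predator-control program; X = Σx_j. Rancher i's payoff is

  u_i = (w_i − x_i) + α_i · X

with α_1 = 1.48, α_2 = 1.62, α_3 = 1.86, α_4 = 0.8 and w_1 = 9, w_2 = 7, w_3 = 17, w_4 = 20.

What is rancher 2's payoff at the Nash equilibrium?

53.46

∂u_i/∂x_i = α_i − 1, so rancher i contributes w_i if α_i > 1, else 0.
α_i > 1 for i ∈ {1, 2, 3}; NE contributions (9, 7, 17, 0), X = 33.
u_2 = (7 − 7) + 1.62·33 = 53.46.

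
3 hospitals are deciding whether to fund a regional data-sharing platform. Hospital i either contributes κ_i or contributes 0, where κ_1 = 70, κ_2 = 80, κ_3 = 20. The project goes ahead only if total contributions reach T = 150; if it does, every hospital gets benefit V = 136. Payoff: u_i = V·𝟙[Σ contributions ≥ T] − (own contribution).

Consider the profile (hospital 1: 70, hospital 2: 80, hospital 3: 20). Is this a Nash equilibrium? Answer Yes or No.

No

Total = 170 ≥ 150: provided.
Hospital 1 (pledges 70, payoff 66): dropping to 0 → total 100, payoff 0. No gain.
Hospital 2 (pledges 80, payoff 56): dropping to 0 → total 90, payoff 0. No gain.
Hospital 3 (pledges 20, payoff 116): dropping to 0 → total 150, payoff 136. Profitable deviation.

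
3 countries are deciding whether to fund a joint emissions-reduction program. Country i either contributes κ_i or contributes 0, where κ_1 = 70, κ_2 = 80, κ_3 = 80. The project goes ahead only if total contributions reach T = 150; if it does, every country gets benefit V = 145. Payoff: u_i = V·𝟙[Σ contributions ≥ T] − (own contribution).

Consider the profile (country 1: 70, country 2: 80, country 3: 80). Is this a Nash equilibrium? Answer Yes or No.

No

Total = 230 ≥ 150: provided.
Country 1 (pledges 70, payoff 75): dropping to 0 → total 160, payoff 145. Profitable deviation.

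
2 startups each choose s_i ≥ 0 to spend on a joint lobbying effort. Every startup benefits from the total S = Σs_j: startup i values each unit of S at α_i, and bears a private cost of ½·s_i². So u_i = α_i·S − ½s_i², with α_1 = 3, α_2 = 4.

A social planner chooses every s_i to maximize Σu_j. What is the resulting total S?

Planner FOC: ∂(Σu_j)/∂s_i = (Σα_j) − s_i = 0, so s_i^SO = Σα_j = 7 for every i; S^SO = 14.

14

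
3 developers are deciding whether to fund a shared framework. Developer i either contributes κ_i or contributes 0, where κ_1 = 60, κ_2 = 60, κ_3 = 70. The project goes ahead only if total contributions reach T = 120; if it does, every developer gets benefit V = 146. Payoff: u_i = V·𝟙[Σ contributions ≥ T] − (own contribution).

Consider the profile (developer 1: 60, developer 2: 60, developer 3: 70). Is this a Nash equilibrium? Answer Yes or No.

Total = 190 ≥ 120: provided.
Developer 1 (pledges 60, payoff 86): dropping to 0 → total 130, payoff 146. Profitable deviation.

No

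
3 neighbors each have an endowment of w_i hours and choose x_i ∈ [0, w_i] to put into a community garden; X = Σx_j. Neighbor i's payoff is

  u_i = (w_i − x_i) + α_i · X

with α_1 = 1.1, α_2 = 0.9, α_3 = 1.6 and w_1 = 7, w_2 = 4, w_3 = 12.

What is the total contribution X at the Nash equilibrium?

∂u_i/∂x_i = α_i − 1, so neighbor i contributes w_i if α_i > 1, else 0.
α_i > 1 for i ∈ {1, 3}; NE contributions (7, 0, 12), X = 19.

19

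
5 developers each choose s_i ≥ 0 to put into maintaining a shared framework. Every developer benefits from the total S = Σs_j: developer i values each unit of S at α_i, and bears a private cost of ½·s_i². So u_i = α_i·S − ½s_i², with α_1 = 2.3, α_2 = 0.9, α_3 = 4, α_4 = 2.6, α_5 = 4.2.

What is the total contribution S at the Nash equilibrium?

14

Developer i's FOC: ∂u_i/∂s_i = α_i − s_i = 0, so s_i* = α_i.
NE contributions = (2.3, 0.9, 4, 2.6, 4.2); S = 14.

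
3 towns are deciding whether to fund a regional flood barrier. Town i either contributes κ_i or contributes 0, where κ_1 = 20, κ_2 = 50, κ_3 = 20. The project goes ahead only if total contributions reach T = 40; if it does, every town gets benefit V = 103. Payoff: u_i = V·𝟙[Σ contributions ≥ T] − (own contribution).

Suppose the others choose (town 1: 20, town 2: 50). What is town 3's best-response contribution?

Others' total = 70 ≥ 40; contributing adds cost 20 for no extra benefit.
Best response: 0.

0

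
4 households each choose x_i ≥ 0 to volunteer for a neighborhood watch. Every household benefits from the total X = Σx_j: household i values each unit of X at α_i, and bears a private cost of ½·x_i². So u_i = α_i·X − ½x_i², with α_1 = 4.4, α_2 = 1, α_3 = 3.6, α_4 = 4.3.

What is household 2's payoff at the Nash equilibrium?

12.8

Household i's FOC: ∂u_i/∂x_i = α_i − x_i = 0, so x_i* = α_i.
NE contributions = (4.4, 1, 3.6, 4.3); X = 13.3.
u_2 = α_2·X − ½·(x_2)² = 1·13.3 − ½·1² = 12.8.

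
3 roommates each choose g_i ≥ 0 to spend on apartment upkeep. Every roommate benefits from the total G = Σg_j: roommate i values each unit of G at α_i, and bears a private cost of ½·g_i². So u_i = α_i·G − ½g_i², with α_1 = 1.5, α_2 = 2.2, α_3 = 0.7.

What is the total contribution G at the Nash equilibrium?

4.4

Roommate i's FOC: ∂u_i/∂g_i = α_i − g_i = 0, so g_i* = α_i.
NE contributions = (1.5, 2.2, 0.7); G = 4.4.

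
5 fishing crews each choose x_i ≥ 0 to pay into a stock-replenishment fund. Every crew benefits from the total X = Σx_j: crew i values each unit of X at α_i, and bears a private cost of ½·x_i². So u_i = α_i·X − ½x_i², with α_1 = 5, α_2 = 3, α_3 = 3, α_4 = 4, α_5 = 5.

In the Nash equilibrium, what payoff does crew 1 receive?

Crew i's FOC: ∂u_i/∂x_i = α_i − x_i = 0, so x_i* = α_i.
NE contributions = (5, 3, 3, 4, 5); X = 20.
u_1 = α_1·X − ½·(x_1)² = 5·20 − ½·5² = 87.5.

87.5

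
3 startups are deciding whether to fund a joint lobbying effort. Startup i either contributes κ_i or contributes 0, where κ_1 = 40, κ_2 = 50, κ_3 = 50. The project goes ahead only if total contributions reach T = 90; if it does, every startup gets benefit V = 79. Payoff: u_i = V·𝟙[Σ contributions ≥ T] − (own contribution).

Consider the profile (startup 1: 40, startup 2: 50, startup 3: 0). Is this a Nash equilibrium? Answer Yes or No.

Total = 90 ≥ 90: provided.
Startup 1 (pledges 40, payoff 39): dropping to 0 → total 50, payoff 0. No gain.
Startup 2 (pledges 50, payoff 29): dropping to 0 → total 40, payoff 0. No gain.
Startup 3 (pledges 0, payoff 79): pledging 50 → total 140, payoff 29. No gain.

Yes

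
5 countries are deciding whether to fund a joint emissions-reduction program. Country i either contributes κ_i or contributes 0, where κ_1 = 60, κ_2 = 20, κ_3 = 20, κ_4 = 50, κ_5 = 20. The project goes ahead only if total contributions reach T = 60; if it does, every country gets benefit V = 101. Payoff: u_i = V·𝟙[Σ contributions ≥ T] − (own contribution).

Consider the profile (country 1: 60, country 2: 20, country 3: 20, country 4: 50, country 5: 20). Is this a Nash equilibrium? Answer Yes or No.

Total = 170 ≥ 60: provided.
Country 1 (pledges 60, payoff 41): dropping to 0 → total 110, payoff 101. Profitable deviation.

No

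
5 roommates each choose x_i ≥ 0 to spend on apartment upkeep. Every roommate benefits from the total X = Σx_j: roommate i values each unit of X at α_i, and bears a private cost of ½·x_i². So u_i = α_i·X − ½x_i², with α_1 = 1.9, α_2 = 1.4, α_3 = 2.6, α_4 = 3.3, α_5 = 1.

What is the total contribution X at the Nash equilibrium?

10.2

Roommate i's FOC: ∂u_i/∂x_i = α_i − x_i = 0, so x_i* = α_i.
NE contributions = (1.9, 1.4, 2.6, 3.3, 1); X = 10.2.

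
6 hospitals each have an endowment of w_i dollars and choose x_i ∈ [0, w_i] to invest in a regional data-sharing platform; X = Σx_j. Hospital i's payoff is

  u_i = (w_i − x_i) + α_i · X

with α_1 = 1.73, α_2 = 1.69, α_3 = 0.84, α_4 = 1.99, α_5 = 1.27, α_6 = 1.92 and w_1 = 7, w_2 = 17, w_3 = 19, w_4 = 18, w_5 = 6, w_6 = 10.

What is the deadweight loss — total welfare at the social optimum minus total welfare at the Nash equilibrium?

160.36

∂u_i/∂x_i = α_i − 1, so hospital i contributes w_i if α_i > 1, else 0.
α_i > 1 for i ∈ {1, 2, 4, 5, 6}; NE contributions (7, 17, 0, 18, 6, 10), X = 58.
W^NE = Σw_i − X^NE + (Σα_i)·X^NE = 77 + 8.44·58 = 566.52.
Planner: ∂(Σu_j)/∂x_i = Σα_j − 1 = 8.44 > 0, so everyone contributes w_i; X^SO = 77, W^SO = 77 + 8.44·77 = 726.88.
Deadweight loss = 160.36.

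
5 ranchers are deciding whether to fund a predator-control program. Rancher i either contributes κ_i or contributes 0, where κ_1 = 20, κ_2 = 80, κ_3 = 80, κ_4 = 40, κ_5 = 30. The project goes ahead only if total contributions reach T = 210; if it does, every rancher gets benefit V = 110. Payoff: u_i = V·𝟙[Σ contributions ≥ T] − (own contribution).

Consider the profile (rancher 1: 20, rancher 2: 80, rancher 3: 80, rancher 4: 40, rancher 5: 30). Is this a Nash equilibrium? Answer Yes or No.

No

Total = 250 ≥ 210: provided.
Rancher 1 (pledges 20, payoff 90): dropping to 0 → total 230, payoff 110. Profitable deviation.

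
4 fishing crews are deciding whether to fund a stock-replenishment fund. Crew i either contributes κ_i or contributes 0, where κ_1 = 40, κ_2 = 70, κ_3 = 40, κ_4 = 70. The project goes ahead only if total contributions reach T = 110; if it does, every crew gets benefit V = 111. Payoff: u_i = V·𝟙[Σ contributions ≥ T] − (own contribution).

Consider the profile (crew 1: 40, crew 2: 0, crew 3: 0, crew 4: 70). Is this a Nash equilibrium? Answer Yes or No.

Yes

Total = 110 ≥ 110: provided.
Crew 1 (pledges 40, payoff 71): dropping to 0 → total 70, payoff 0. No gain.
Crew 2 (pledges 0, payoff 111): pledging 70 → total 180, payoff 41. No gain.
Crew 3 (pledges 0, payoff 111): pledging 40 → total 150, payoff 71. No gain.
Crew 4 (pledges 70, payoff 41): dropping to 0 → total 40, payoff 0. No gain.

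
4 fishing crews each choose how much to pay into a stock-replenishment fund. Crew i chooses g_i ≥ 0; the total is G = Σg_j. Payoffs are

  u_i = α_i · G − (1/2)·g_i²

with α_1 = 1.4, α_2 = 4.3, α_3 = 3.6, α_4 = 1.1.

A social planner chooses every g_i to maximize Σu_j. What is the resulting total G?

41.6

Planner FOC: ∂(Σu_j)/∂g_i = (Σα_j) − g_i = 0, so g_i^SO = Σα_j = 10.4 for every i; G^SO = 41.6.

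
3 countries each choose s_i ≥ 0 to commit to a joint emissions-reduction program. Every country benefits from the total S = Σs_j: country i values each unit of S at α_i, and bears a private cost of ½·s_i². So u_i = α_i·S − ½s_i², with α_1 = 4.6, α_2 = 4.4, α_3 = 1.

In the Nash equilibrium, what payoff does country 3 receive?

9.5

Country i's FOC: ∂u_i/∂s_i = α_i − s_i = 0, so s_i* = α_i.
NE contributions = (4.6, 4.4, 1); S = 10.
u_3 = α_3·S − ½·(s_3)² = 1·10 − ½·1² = 9.5.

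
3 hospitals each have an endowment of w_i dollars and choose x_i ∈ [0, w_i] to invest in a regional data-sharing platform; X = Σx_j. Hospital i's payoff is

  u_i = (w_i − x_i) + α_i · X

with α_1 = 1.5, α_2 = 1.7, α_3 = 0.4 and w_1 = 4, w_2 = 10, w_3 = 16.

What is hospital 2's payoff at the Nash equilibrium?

∂u_i/∂x_i = α_i − 1, so hospital i contributes w_i if α_i > 1, else 0.
α_i > 1 for i ∈ {1, 2}; NE contributions (4, 10, 0), X = 14.
u_2 = (10 − 10) + 1.7·14 = 23.8.

23.8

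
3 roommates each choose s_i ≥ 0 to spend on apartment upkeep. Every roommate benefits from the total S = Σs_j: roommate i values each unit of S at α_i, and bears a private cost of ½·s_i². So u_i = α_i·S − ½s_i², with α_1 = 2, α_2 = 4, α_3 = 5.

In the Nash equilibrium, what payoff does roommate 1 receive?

Roommate i's FOC: ∂u_i/∂s_i = α_i − s_i = 0, so s_i* = α_i.
NE contributions = (2, 4, 5); S = 11.
u_1 = α_1·S − ½·(s_1)² = 2·11 − ½·2² = 20.

20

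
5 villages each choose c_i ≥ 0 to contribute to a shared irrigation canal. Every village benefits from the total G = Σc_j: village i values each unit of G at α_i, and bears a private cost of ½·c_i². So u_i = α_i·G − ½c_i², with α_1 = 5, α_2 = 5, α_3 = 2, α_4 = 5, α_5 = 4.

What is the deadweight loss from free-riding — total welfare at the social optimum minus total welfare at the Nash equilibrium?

709

Village i's FOC: ∂u_i/∂c_i = α_i − c_i = 0, so c_i* = α_i.
NE contributions = (5, 5, 2, 5, 4); G = 21.
W^NE = (Σα)·G − ½Σα_i² = 21² − ½·95 = 393.5.
Planner sets c_i = Σα_j = 21 for every i, so G^SO = 5·21 = 105.
W^SO = (Σα)·G^SO − ½·5·(Σα)² = (5/2)·21² = 1102.5.
Deadweight loss = W^SO − W^NE = 709.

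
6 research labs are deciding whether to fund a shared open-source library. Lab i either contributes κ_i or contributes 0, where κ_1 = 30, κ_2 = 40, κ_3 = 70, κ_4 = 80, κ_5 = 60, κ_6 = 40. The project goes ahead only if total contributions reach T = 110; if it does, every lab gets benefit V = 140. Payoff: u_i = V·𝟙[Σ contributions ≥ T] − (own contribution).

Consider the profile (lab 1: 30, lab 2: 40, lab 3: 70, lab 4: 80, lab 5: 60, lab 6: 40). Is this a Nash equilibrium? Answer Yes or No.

No

Total = 320 ≥ 110: provided.
Lab 1 (pledges 30, payoff 110): dropping to 0 → total 290, payoff 140. Profitable deviation.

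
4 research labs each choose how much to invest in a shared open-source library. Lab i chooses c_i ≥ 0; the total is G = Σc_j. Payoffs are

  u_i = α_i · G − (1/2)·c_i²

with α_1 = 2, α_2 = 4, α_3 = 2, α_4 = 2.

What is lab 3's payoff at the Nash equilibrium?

18

Lab i's FOC: ∂u_i/∂c_i = α_i − c_i = 0, so c_i* = α_i.
NE contributions = (2, 4, 2, 2); G = 10.
u_3 = α_3·G − ½·(c_3)² = 2·10 − ½·2² = 18.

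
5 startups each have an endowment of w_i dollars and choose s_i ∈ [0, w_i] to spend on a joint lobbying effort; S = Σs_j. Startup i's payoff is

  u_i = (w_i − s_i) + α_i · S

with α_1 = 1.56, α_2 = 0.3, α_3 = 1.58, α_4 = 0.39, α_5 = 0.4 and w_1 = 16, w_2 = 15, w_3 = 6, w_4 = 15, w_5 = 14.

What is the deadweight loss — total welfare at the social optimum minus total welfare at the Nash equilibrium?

142.12

∂u_i/∂s_i = α_i − 1, so startup i contributes w_i if α_i > 1, else 0.
α_i > 1 for i ∈ {1, 3}; NE contributions (16, 0, 6, 0, 0), S = 22.
W^NE = Σw_i − S^NE + (Σα_i)·S^NE = 66 + 3.23·22 = 137.06.
Planner: ∂(Σu_j)/∂s_i = Σα_j − 1 = 3.23 > 0, so everyone contributes w_i; S^SO = 66, W^SO = 66 + 3.23·66 = 279.18.
Deadweight loss = 142.12.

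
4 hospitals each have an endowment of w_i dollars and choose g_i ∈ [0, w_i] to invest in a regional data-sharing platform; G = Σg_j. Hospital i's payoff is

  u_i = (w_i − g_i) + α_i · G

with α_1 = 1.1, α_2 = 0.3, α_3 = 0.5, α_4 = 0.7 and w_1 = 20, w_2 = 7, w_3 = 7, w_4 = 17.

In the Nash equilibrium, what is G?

∂u_i/∂g_i = α_i − 1, so hospital i contributes w_i if α_i > 1, else 0.
α_i > 1 for i ∈ {1}; NE contributions (20, 0, 0, 0), G = 20.

20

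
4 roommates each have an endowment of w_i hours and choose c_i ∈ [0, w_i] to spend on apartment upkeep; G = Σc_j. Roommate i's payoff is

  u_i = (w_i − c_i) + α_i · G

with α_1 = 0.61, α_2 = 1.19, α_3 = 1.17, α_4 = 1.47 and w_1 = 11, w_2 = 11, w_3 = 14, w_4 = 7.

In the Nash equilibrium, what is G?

32

∂u_i/∂c_i = α_i − 1, so roommate i contributes w_i if α_i > 1, else 0.
α_i > 1 for i ∈ {2, 3, 4}; NE contributions (0, 11, 14, 7), G = 32.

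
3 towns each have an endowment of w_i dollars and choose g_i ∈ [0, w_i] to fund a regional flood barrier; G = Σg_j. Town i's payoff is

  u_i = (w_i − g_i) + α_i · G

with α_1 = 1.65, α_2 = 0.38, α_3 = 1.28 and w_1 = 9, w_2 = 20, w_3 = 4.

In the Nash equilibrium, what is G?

∂u_i/∂g_i = α_i − 1, so town i contributes w_i if α_i > 1, else 0.
α_i > 1 for i ∈ {1, 3}; NE contributions (9, 0, 4), G = 13.

13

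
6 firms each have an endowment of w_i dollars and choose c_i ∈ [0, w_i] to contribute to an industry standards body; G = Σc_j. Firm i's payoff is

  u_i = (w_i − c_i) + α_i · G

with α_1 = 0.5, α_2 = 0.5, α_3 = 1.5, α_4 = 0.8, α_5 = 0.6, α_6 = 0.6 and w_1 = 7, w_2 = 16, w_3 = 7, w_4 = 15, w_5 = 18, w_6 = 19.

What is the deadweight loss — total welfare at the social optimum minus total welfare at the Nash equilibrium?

262.5

∂u_i/∂c_i = α_i − 1, so firm i contributes w_i if α_i > 1, else 0.
α_i > 1 for i ∈ {3}; NE contributions (0, 0, 7, 0, 0, 0), G = 7.
W^NE = Σw_i − G^NE + (Σα_i)·G^NE = 82 + 3.5·7 = 106.5.
Planner: ∂(Σu_j)/∂c_i = Σα_j − 1 = 3.5 > 0, so everyone contributes w_i; G^SO = 82, W^SO = 82 + 3.5·82 = 369.
Deadweight loss = 262.5.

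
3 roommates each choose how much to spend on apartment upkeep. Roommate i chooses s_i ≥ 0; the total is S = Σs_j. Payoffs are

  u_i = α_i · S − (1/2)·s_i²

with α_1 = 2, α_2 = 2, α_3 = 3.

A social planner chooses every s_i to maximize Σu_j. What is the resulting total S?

21

Planner FOC: ∂(Σu_j)/∂s_i = (Σα_j) − s_i = 0, so s_i^SO = Σα_j = 7 for every i; S^SO = 21.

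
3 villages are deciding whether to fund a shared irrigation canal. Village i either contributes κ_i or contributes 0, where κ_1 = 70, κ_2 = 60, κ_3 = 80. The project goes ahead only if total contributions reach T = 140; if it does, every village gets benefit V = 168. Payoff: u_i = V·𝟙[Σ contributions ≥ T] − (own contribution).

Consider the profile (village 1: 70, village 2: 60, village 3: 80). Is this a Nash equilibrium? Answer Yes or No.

Total = 210 ≥ 140: provided.
Village 1 (pledges 70, payoff 98): dropping to 0 → total 140, payoff 168. Profitable deviation.

No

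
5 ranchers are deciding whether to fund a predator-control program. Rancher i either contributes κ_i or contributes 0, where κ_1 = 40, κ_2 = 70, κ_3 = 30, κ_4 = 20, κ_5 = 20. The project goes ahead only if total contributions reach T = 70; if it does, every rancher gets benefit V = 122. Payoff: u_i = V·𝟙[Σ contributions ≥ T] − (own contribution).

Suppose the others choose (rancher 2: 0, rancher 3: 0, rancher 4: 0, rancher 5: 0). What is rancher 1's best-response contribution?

Others' total = 0. Even contributing 40 gives 40 < 70: no benefit either way.
Best response: 0.

0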